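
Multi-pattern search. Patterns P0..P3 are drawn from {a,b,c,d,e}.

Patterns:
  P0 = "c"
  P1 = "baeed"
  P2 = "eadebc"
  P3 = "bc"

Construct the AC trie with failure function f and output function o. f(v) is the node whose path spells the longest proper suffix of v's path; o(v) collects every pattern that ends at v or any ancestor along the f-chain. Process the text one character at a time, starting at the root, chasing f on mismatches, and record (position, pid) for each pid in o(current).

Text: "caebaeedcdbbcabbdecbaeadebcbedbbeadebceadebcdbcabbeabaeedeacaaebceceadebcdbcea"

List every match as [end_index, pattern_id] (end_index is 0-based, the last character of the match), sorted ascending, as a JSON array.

Build automaton:
Trie (insert patterns):
  n0 'ε': b→2 c→1 e→7
  n1 'c': ·  ←P0
  n2 'b': a→3 c→13
  n3 'ba': e→4
  n4 'bae': e→5
  n5 'baee': d→6
  n6 'baeed': ·  ←P1
  n7 'e': a→8
  n8 'ea': d→9
  n9 'ead': e→10
  n10 'eade': b→11
  n11 'eadeb': c→12
  n12 'eadebc': ·  ←P2
  n13 'bc': ·  ←P3

BFS fail/out derivation:
  n1('c'): parent n0 fail=0; on 'c' 0 → fail=0;  out {0}∪∅={0}
  n2('b'): parent n0 fail=0; on 'b' 0 → fail=0;  out ∅∪∅=∅
  n7('e'): parent n0 fail=0; on 'e' 0 → fail=0;  out ∅∪∅=∅
  n3('ba'): parent n2 fail=0; on 'a' 0 → fail=0;  out ∅∪∅=∅
  n8('ea'): parent n7 fail=0; on 'a' 0 → fail=0;  out ∅∪∅=∅
  n13('bc'): parent n2 fail=0; on 'c' 0 → fail=1;  out {3}∪{0}={0,3}
  n4('bae'): parent n3 fail=0; on 'e' 0 → fail=7;  out ∅∪∅=∅
  n9('ead'): parent n8 fail=0; on 'd' 0 → fail=0;  out ∅∪∅=∅
  n5('baee'): parent n4 fail=7; on 'e' 7→0 → fail=7;  out ∅∪∅=∅
  n10('eade'): parent n9 fail=0; on 'e' 0 → fail=7;  out ∅∪∅=∅
  n6('baeed'): parent n5 fail=7; on 'd' 7→0 → fail=0;  out {1}∪∅={1}
  n11('eadeb'): parent n10 fail=7; on 'b' 7→0 → fail=2;  out ∅∪∅=∅
  n12('eadebc'): parent n11 fail=2; on 'c' 2 → fail=13;  out {2}∪{0,3}={0,2,3}

Run:
i=0 'c': node 0→1  ** P0@[0:0]
i=1 'a': node 1→0 (via fail)
i=2 'e': node 0→7
i=3 'b': node 7→2 (via fail)
i=4 'a': node 2→3
i=5 'e': node 3→4
i=6 'e': node 4→5
i=7 'd': node 5→6  ** P1@[3:7]
i=8 'c': node 6→1 (via fail)  ** P0@[8:8]
i=9 'd': node 1→0 (via fail)
i=10 'b': node 0→2
i=11 'b': node 2→2 (via fail)
i=12 'c': node 2→13  ** P0@[12:12],P3@[11:12]
i=13 'a': node 13→0 (via fail)
i=14 'b': node 0→2
i=15 'b': node 2→2 (via fail)
i=16 'd': node 2→0 (via fail)
i=17 'e': node 0→7
i=18 'c': node 7→1 (via fail)  ** P0@[18:18]
i=19 'b': node 1→2 (via fail)
i=20 'a': node 2→3
i=21 'e': node 3→4
i=22 'a': node 4→8 (via fail)
i=23 'd': node 8→9
i=24 'e': node 9→10
i=25 'b': node 10→11
i=26 'c': node 11→12  ** P0@[26:26],P2@[21:26],P3@[25:26]
i=27 'b': node 12→2 (via fail)
i=28 'e': node 2→7 (via fail)
i=29 'd': node 7→0 (via fail)
i=30 'b': node 0→2
i=31 'b': node 2→2 (via fail)
i=32 'e': node 2→7 (via fail)
i=33 'a': node 7→8
i=34 'd': node 8→9
i=35 'e': node 9→10
i=36 'b': node 10→11
i=37 'c': node 11→12  ** P0@[37:37],P2@[32:37],P3@[36:37]
i=38 'e': node 12→7 (via fail)
i=39 'a': node 7→8
i=40 'd': node 8→9
i=41 'e': node 9→10
i=42 'b': node 10→11
i=43 'c': node 11→12  ** P0@[43:43],P2@[38:43],P3@[42:43]
i=44 'd': node 12→0 (via fail)
i=45 'b': node 0→2
i=46 'c': node 2→13  ** P0@[46:46],P3@[45:46]
i=47 'a': node 13→0 (via fail)
i=48 'b': node 0→2
i=49 'b': node 2→2 (via fail)
i=50 'e': node 2→7 (via fail)
i=51 'a': node 7→8
i=52 'b': node 8→2 (via fail)
i=53 'a': node 2→3
i=54 'e': node 3→4
i=55 'e': node 4→5
i=56 'd': node 5→6  ** P1@[52:56]
i=57 'e': node 6→7 (via fail)
i=58 'a': node 7→8
i=59 'c': node 8→1 (via fail)  ** P0@[59:59]
i=60 'a': node 1→0 (via fail)
i=61 'a': node 0→0
i=62 'e': node 0→7
i=63 'b': node 7→2 (via fail)
i=64 'c': node 2→13  ** P0@[64:64],P3@[63:64]
i=65 'e': node 13→7 (via fail)
i=66 'c': node 7→1 (via fail)  ** P0@[66:66]
i=67 'e': node 1→7 (via fail)
i=68 'a': node 7→8
i=69 'd': node 8→9
i=70 'e': node 9→10
i=71 'b': node 10→11
i=72 'c': node 11→12  ** P0@[72:72],P2@[67:72],P3@[71:72]
i=73 'd': node 12→0 (via fail)
i=74 'b': node 0→2
i=75 'c': node 2→13  ** P0@[75:75],P3@[74:75]
i=76 'e': node 13→7 (via fail)
i=77 'a': node 7→8

All matches (sorted): [[0,0],[7,1],[8,0],[12,0],[12,3],[18,0],[26,0],[26,2],[26,3],[37,0],[37,2],[37,3],[43,0],[43,2],[43,3],[46,0],[46,3],[56,1],[59,0],[64,0],[64,3],[66,0],[72,0],[72,2],[72,3],[75,0],[75,3]]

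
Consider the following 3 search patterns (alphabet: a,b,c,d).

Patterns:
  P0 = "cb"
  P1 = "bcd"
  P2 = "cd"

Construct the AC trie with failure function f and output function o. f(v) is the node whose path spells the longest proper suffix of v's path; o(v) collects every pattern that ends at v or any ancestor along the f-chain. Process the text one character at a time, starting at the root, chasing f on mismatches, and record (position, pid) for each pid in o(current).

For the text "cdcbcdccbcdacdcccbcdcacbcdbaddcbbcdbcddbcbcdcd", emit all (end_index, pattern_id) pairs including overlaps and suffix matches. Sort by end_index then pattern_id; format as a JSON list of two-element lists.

Construct AC machine:
Trie (insert patterns):
  0='ε' goto b→3 c→1
  1='c' goto b→2 d→6
  2='cb' goto ·  [P0 ends]
  3='b' goto c→4
  4='bc' goto d→5
  5='bcd' goto ·  [P1 ends]
  6='cd' goto ·  [P2 ends]

BFS fail/out derivation:
  fail(1) 'c': from fail(0)=0 chase 'c': 0 ⇒ 0;  out=∅∪out(0)=∅
  fail(3) 'b': from fail(0)=0 chase 'b': 0 ⇒ 0;  out=∅∪out(0)=∅
  fail(2) 'cb': from fail(1)=0 chase 'b': 0 ⇒ 3;  out={0}∪out(3)={0}
  fail(4) 'bc': from fail(3)=0 chase 'c': 0 ⇒ 1;  out=∅∪out(1)=∅
  fail(6) 'cd': from fail(1)=0 chase 'd': 0 ⇒ 0;  out={2}∪out(0)={2}
  fail(5) 'bcd': from fail(4)=1 chase 'd': 1 ⇒ 6;  out={1}∪out(6)={1,2}

Run:
i=0 'c': node 0→1
i=1 'd': node 1→6  ** P2@[0:1]
i=2 'c': node 6→1 ·f
i=3 'b': node 1→2  ** P0@[2:3]
i=4 'c': node 2→4 ·f
i=5 'd': node 4→5  ** P1@[3:5],P2@[4:5]
i=6 'c': node 5→1 ·f
i=7 'c': node 1→1 ·f
i=8 'b': node 1→2  ** P0@[7:8]
i=9 'c': node 2→4 ·f
i=10 'd': node 4→5  ** P1@[8:10],P2@[9:10]
i=11 'a': node 5→0 ·f
i=12 'c': node 0→1
i=13 'd': node 1→6  ** P2@[12:13]
i=14 'c': node 6→1 ·f
i=15 'c': node 1→1 ·f
i=16 'c': node 1→1 ·f
i=17 'b': node 1→2  ** P0@[16:17]
i=18 'c': node 2→4 ·f
i=19 'd': node 4→5  ** P1@[17:19],P2@[18:19]
i=20 'c': node 5→1 ·f
i=21 'a': node 1→0 ·f
i=22 'c': node 0→1
i=23 'b': node 1→2  ** P0@[22:23]
i=24 'c': node 2→4 ·f
i=25 'd': node 4→5  ** P1@[23:25],P2@[24:25]
i=26 'b': node 5→3 ·f
i=27 'a': node 3→0 ·f
i=28 'd': node 0→0
i=29 'd': node 0→0
i=30 'c': node 0→1
i=31 'b': node 1→2  ** P0@[30:31]
i=32 'b': node 2→3 ·f
i=33 'c': node 3→4
i=34 'd': node 4→5  ** P1@[32:34],P2@[33:34]
i=35 'b': node 5→3 ·f
i=36 'c': node 3→4
i=37 'd': node 4→5  ** P1@[35:37],P2@[36:37]
i=38 'd': node 5→0 ·f
i=39 'b': node 0→3
i=40 'c': node 3→4
i=41 'b': node 4→2 ·f  ** P0@[40:41]
i=42 'c': node 2→4 ·f
i=43 'd': node 4→5  ** P1@[41:43],P2@[42:43]
i=44 'c': node 5→1 ·f
i=45 'd': node 1→6  ** P2@[44:45]

Matches: [[1,2],[3,0],[5,1],[5,2],[8,0],[10,1],[10,2],[13,2],[17,0],[19,1],[19,2],[23,0],[25,1],[25,2],[31,0],[34,1],[34,2],[37,1],[37,2],[41,0],[43,1],[43,2],[45,2]]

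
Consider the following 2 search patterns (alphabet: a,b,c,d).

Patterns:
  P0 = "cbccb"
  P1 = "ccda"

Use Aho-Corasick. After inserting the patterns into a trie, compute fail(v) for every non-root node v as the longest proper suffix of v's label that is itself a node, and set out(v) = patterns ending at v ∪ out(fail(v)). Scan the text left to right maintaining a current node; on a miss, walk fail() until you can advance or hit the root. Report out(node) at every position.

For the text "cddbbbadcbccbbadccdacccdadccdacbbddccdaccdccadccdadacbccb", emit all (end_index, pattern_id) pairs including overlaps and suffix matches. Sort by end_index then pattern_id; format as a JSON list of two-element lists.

Construct AC machine:
Trie (insert patterns):
  n0 'ε': c→1
  n1 'c': b→2 c→6
  n2 'cb': c→3
  n3 'cbc': c→4
  n4 'cbcc': b→5
  n5 'cbccb': ·  ←P0
  n6 'cc': d→7
  n7 'ccd': a→8
  n8 'ccda': ·  ←P1

Failure links (BFS by depth):
  n1('c'): parent n0 fail=0; on 'c' 0 → fail=0;  out ∅∪∅=∅
  n2('cb'): parent n1 fail=0; on 'b' 0 → fail=0;  out ∅∪∅=∅
  n6('cc'): parent n1 fail=0; on 'c' 0 → fail=1;  out ∅∪∅=∅
  n3('cbc'): parent n2 fail=0; on 'c' 0 → fail=1;  out ∅∪∅=∅
  n7('ccd'): parent n6 fail=1; on 'd' 1→0 → fail=0;  out ∅∪∅=∅
  n4('cbcc'): parent n3 fail=1; on 'c' 1 → fail=6;  out ∅∪∅=∅
  n8('ccda'): parent n7 fail=0; on 'a' 0 → fail=0;  out {1}∪∅={1}
  n5('cbccb'): parent n4 fail=6; on 'b' 6→1 → fail=2;  out {0}∪∅={0}

Run:
[0] read 'c'  n0⇒n1
[1] read 'd'  n1⇒n0 (via fail)
[2] read 'd'  n0⇒n0
[3] read 'b'  n0⇒n0
[4] read 'b'  n0⇒n0
[5] read 'b'  n0⇒n0
[6] read 'a'  n0⇒n0
[7] read 'd'  n0⇒n0
[8] read 'c'  n0⇒n1
[9] read 'b'  n1⇒n2
[10] read 'c'  n2⇒n3
[11] read 'c'  n3⇒n4
[12] read 'b'  n4⇒n5  ** P0@[8:12]
[13] read 'b'  n5⇒n0 (via fail)
[14] read 'a'  n0⇒n0
[15] read 'd'  n0⇒n0
[16] read 'c'  n0⇒n1
[17] read 'c'  n1⇒n6
[18] read 'd'  n6⇒n7
[19] read 'a'  n7⇒n8  ** P1@[16:19]
[20] read 'c'  n8⇒n1 (via fail)
[21] read 'c'  n1⇒n6
[22] read 'c'  n6⇒n6 (via fail)
[23] read 'd'  n6⇒n7
[24] read 'a'  n7⇒n8  ** P1@[21:24]
[25] read 'd'  n8⇒n0 (via fail)
[26] read 'c'  n0⇒n1
[27] read 'c'  n1⇒n6
[28] read 'd'  n6⇒n7
[29] read 'a'  n7⇒n8  ** P1@[26:29]
[30] read 'c'  n8⇒n1 (via fail)
[31] read 'b'  n1⇒n2
[32] read 'b'  n2⇒n0 (via fail)
[33] read 'd'  n0⇒n0
[34] read 'd'  n0⇒n0
[35] read 'c'  n0⇒n1
[36] read 'c'  n1⇒n6
[37] read 'd'  n6⇒n7
[38] read 'a'  n7⇒n8  ** P1@[35:38]
[39] read 'c'  n8⇒n1 (via fail)
[40] read 'c'  n1⇒n6
[41] read 'd'  n6⇒n7
[42] read 'c'  n7⇒n1 (via fail)
[43] read 'c'  n1⇒n6
[44] read 'a'  n6⇒n0 (via fail)
[45] read 'd'  n0⇒n0
[46] read 'c'  n0⇒n1
[47] read 'c'  n1⇒n6
[48] read 'd'  n6⇒n7
[49] read 'a'  n7⇒n8  ** P1@[46:49]
[50] read 'd'  n8⇒n0 (via fail)
[51] read 'a'  n0⇒n0
[52] read 'c'  n0⇒n1
[53] read 'b'  n1⇒n2
[54] read 'c'  n2⇒n3
[55] read 'c'  n3⇒n4
[56] read 'b'  n4⇒n5  ** P0@[52:56]

All matches (sorted): [[12,0],[19,1],[24,1],[29,1],[38,1],[49,1],[56,0]]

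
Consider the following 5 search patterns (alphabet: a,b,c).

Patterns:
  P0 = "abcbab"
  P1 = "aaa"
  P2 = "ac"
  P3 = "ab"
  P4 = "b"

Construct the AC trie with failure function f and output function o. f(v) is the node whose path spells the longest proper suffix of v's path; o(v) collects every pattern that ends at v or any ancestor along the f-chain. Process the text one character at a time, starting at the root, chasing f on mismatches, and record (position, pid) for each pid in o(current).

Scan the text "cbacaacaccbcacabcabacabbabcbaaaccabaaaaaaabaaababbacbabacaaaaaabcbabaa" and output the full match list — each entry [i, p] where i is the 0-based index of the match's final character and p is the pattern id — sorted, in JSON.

Build automaton:
Trie nodes:
  n0 'ε': a→1 b→10
  n1 'a': a→7 b→2 c→9
  n2 'ab': c→3  [P3 ends]
  n3 'abc': b→4
  n4 'abcb': a→5
  n5 'abcba': b→6
  n6 'abcbab': ·  [P0 ends]
  n7 'aa': a→8
  n8 'aaa': ·  [P1 ends]
  n9 'ac': ·  [P2 ends]
  n10 'b': ·  [P4 ends]

BFS fail/out derivation:
  n1('a'): parent n0 fail=0; on 'a' 0 → fail=0;  out ∅∪∅=∅
  n10('b'): parent n0 fail=0; on 'b' 0 → fail=0;  out {4}∪∅={4}
  n2('ab'): parent n1 fail=0; on 'b' 0 → fail=10;  out {3}∪{4}={3,4}
  n7('aa'): parent n1 fail=0; on 'a' 0 → fail=1;  out ∅∪∅=∅
  n9('ac'): parent n1 fail=0; on 'c' 0 → fail=0;  out {2}∪∅={2}
  n3('abc'): parent n2 fail=10; on 'c' 10→0 → fail=0;  out ∅∪∅=∅
  n8('aaa'): parent n7 fail=1; on 'a' 1 → fail=7;  out {1}∪∅={1}
  n4('abcb'): parent n3 fail=0; on 'b' 0 → fail=10;  out ∅∪{4}={4}
  n5('abcba'): parent n4 fail=10; on 'a' 10→0 → fail=1;  out ∅∪∅=∅
  n6('abcbab'): parent n5 fail=1; on 'b' 1 → fail=2;  out {0}∪{3,4}={0,3,4}

Run:
[0] read 'c'  n0⇒n0
[1] read 'b'  n0⇒n10  ** P4@[1:1]
[2] read 'a'  n10⇒n1 (via fail)
[3] read 'c'  n1⇒n9  ** P2@[2:3]
[4] read 'a'  n9⇒n1 (via fail)
[5] read 'a'  n1⇒n7
[6] read 'c'  n7⇒n9 (via fail)  ** P2@[5:6]
[7] read 'a'  n9⇒n1 (via fail)
[8] read 'c'  n1⇒n9  ** P2@[7:8]
[9] read 'c'  n9⇒n0 (via fail)
[10] read 'b'  n0⇒n10  ** P4@[10:10]
[11] read 'c'  n10⇒n0 (via fail)
[12] read 'a'  n0⇒n1
[13] read 'c'  n1⇒n9  ** P2@[12:13]
[14] read 'a'  n9⇒n1 (via fail)
[15] read 'b'  n1⇒n2  ** P3@[14:15],P4@[15:15]
[16] read 'c'  n2⇒n3
[17] read 'a'  n3⇒n1 (via fail)
[18] read 'b'  n1⇒n2  ** P3@[17:18],P4@[18:18]
[19] read 'a'  n2⇒n1 (via fail)
[20] read 'c'  n1⇒n9  ** P2@[19:20]
[21] read 'a'  n9⇒n1 (via fail)
[22] read 'b'  n1⇒n2  ** P3@[21:22],P4@[22:22]
[23] read 'b'  n2⇒n10 (via fail)  ** P4@[23:23]
[24] read 'a'  n10⇒n1 (via fail)
[25] read 'b'  n1⇒n2  ** P3@[24:25],P4@[25:25]
[26] read 'c'  n2⇒n3
[27] read 'b'  n3⇒n4  ** P4@[27:27]
[28] read 'a'  n4⇒n5
[29] read 'a'  n5⇒n7 (via fail)
[30] read 'a'  n7⇒n8  ** P1@[28:30]
[31] read 'c'  n8⇒n9 (via fail)  ** P2@[30:31]
[32] read 'c'  n9⇒n0 (via fail)
[33] read 'a'  n0⇒n1
[34] read 'b'  n1⇒n2  ** P3@[33:34],P4@[34:34]
[35] read 'a'  n2⇒n1 (via fail)
[36] read 'a'  n1⇒n7
[37] read 'a'  n7⇒n8  ** P1@[35:37]
[38] read 'a'  n8⇒n8 (via fail)  ** P1@[36:38]
[39] read 'a'  n8⇒n8 (via fail)  ** P1@[37:39]
[40] read 'a'  n8⇒n8 (via fail)  ** P1@[38:40]
[41] read 'a'  n8⇒n8 (via fail)  ** P1@[39:41]
[42] read 'b'  n8⇒n2 (via fail)  ** P3@[41:42],P4@[42:42]
[43] read 'a'  n2⇒n1 (via fail)
[44] read 'a'  n1⇒n7
[45] read 'a'  n7⇒n8  ** P1@[43:45]
[46] read 'b'  n8⇒n2 (via fail)  ** P3@[45:46],P4@[46:46]
[47] read 'a'  n2⇒n1 (via fail)
[48] read 'b'  n1⇒n2  ** P3@[47:48],P4@[48:48]
[49] read 'b'  n2⇒n10 (via fail)  ** P4@[49:49]
[50] read 'a'  n10⇒n1 (via fail)
[51] read 'c'  n1⇒n9  ** P2@[50:51]
[52] read 'b'  n9⇒n10 (via fail)  ** P4@[52:52]
[53] read 'a'  n10⇒n1 (via fail)
[54] read 'b'  n1⇒n2  ** P3@[53:54],P4@[54:54]
[55] read 'a'  n2⇒n1 (via fail)
[56] read 'c'  n1⇒n9  ** P2@[55:56]
[57] read 'a'  n9⇒n1 (via fail)
[58] read 'a'  n1⇒n7
[59] read 'a'  n7⇒n8  ** P1@[57:59]
[60] read 'a'  n8⇒n8 (via fail)  ** P1@[58:60]
[61] read 'a'  n8⇒n8 (via fail)  ** P1@[59:61]
[62] read 'a'  n8⇒n8 (via fail)  ** P1@[60:62]
[63] read 'b'  n8⇒n2 (via fail)  ** P3@[62:63],P4@[63:63]
[64] read 'c'  n2⇒n3
[65] read 'b'  n3⇒n4  ** P4@[65:65]
[66] read 'a'  n4⇒n5
[67] read 'b'  n5⇒n6  ** P0@[62:67],P3@[66:67],P4@[67:67]
[68] read 'a'  n6⇒n1 (via fail)
[69] read 'a'  n1⇒n7

Matches: [[1,4],[3,2],[6,2],[8,2],[10,4],[13,2],[15,3],[15,4],[18,3],[18,4],[20,2],[22,3],[22,4],[23,4],[25,3],[25,4],[27,4],[30,1],[31,2],[34,3],[34,4],[37,1],[38,1],[39,1],[40,1],[41,1],[42,3],[42,4],[45,1],[46,3],[46,4],[48,3],[48,4],[49,4],[51,2],[52,4],[54,3],[54,4],[56,2],[59,1],[60,1],[61,1],[62,1],[63,3],[63,4],[65,4],[67,0],[67,3],[67,4]]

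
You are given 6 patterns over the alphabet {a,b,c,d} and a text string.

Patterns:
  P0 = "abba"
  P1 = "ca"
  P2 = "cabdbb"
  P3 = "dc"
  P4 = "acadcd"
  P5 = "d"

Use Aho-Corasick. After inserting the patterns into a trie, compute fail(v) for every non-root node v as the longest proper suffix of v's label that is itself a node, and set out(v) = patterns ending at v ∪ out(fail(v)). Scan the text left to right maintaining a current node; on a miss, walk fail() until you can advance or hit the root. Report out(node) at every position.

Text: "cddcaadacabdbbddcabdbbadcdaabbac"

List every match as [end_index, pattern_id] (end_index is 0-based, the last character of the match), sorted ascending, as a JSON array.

Build automaton:
Trie nodes:
  n0 'ε': a→1 c→5 d→11
  n1 'a': b→2 c→13
  n2 'ab': b→3
  n3 'abb': a→4
  n4 'abba': ·  ←P0
  n5 'c': a→6
  n6 'ca': b→7  ←P1
  n7 'cab': d→8
  n8 'cabd': b→9
  n9 'cabdb': b→10
  n10 'cabdbb': ·  ←P2
  n11 'd': c→12  ←P5
  n12 'dc': ·  ←P3
  n13 'ac': a→14
  n14 'aca': d→15
  n15 'acad': c→16
  n16 'acadc': d→17
  n17 'acadcd': ·  ←P4

Failure links (BFS by depth):
  n1('a'): parent n0 fail=0; on 'a' 0 → fail=0;  out ∅∪∅=∅
  n5('c'): parent n0 fail=0; on 'c' 0 → fail=0;  out ∅∪∅=∅
  n11('d'): parent n0 fail=0; on 'd' 0 → fail=0;  out {5}∪∅={5}
  n2('ab'): parent n1 fail=0; on 'b' 0 → fail=0;  out ∅∪∅=∅
  n6('ca'): parent n5 fail=0; on 'a' 0 → fail=1;  out {1}∪∅={1}
  n12('dc'): parent n11 fail=0; on 'c' 0 → fail=5;  out {3}∪∅={3}
  n13('ac'): parent n1 fail=0; on 'c' 0 → fail=5;  out ∅∪∅=∅
  n3('abb'): parent n2 fail=0; on 'b' 0 → fail=0;  out ∅∪∅=∅
  n7('cab'): parent n6 fail=1; on 'b' 1 → fail=2;  out ∅∪∅=∅
  n14('aca'): parent n13 fail=5; on 'a' 5 → fail=6;  out ∅∪{1}={1}
  n4('abba'): parent n3 fail=0; on 'a' 0 → fail=1;  out {0}∪∅={0}
  n8('cabd'): parent n7 fail=2; on 'd' 2→0 → fail=11;  out ∅∪{5}={5}
  n15('acad'): parent n14 fail=6; on 'd' 6→1→0 → fail=11;  out ∅∪{5}={5}
  n9('cabdb'): parent n8 fail=11; on 'b' 11→0 → fail=0;  out ∅∪∅=∅
  n16('acadc'): parent n15 fail=11; on 'c' 11 → fail=12;  out ∅∪{3}={3}
  n10('cabdbb'): parent n9 fail=0; on 'b' 0 → fail=0;  out {2}∪∅={2}
  n17('acadcd'): parent n16 fail=12; on 'd' 12→5→0 → fail=11;  out {4}∪{5}={4,5}

Scan:
pos 0 'c': at 5
pos 1 'd': at 11 ·f  emit P5@[1:1]
pos 2 'd': at 11 ·f  emit P5@[2:2]
pos 3 'c': at 12  emit P3@[2:3]
pos 4 'a': at 6 ·f  emit P1@[3:4]
pos 5 'a': at 1 ·f
pos 6 'd': at 11 ·f  emit P5@[6:6]
pos 7 'a': at 1 ·f
pos 8 'c': at 13
pos 9 'a': at 14  emit P1@[8:9]
pos 10 'b': at 7 ·f
pos 11 'd': at 8  emit P5@[11:11]
pos 12 'b': at 9
pos 13 'b': at 10  emit P2@[8:13]
pos 14 'd': at 11 ·f  emit P5@[14:14]
pos 15 'd': at 11 ·f  emit P5@[15:15]
pos 16 'c': at 12  emit P3@[15:16]
pos 17 'a': at 6 ·f  emit P1@[16:17]
pos 18 'b': at 7
pos 19 'd': at 8  emit P5@[19:19]
pos 20 'b': at 9
pos 21 'b': at 10  emit P2@[16:21]
pos 22 'a': at 1 ·f
pos 23 'd': at 11 ·f  emit P5@[23:23]
pos 24 'c': at 12  emit P3@[23:24]
pos 25 'd': at 11 ·f  emit P5@[25:25]
pos 26 'a': at 1 ·f
pos 27 'a': at 1 ·f
pos 28 'b': at 2
pos 29 'b': at 3
pos 30 'a': at 4  emit P0@[27:30]
pos 31 'c': at 13 ·f

Result: [[1,5],[2,5],[3,3],[4,1],[6,5],[9,1],[11,5],[13,2],[14,5],[15,5],[16,3],[17,1],[19,5],[21,2],[23,5],[24,3],[25,5],[30,0]]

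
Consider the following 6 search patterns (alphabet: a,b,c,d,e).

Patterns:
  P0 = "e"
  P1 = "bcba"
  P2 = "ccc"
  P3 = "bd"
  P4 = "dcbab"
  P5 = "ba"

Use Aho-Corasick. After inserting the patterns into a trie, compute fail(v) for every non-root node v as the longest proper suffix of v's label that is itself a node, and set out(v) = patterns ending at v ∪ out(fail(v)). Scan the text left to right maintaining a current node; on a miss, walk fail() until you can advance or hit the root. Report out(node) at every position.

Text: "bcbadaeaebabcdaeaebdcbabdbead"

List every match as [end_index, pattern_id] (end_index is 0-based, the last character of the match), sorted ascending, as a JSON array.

Build automaton:
Trie (insert patterns):
  n0 'ε': b→2 c→6 d→10 e→1
  n1 'e': ·  [P0 ends]
  n2 'b': a→15 c→3 d→9
  n3 'bc': b→4
  n4 'bcb': a→5
  n5 'bcba': ·  [P1 ends]
  n6 'c': c→7
  n7 'cc': c→8
  n8 'ccc': ·  [P2 ends]
  n9 'bd': ·  [P3 ends]
  n10 'd': c→11
  n11 'dc': b→12
  n12 'dcb': a→13
  n13 'dcba': b→14
  n14 'dcbab': ·  [P4 ends]
  n15 'ba': ·  [P5 ends]

BFS fail/out derivation:
  fail(1) 'e': from fail(0)=0 chase 'e': 0 ⇒ 0;  out={0}∪out(0)={0}
  fail(2) 'b': from fail(0)=0 chase 'b': 0 ⇒ 0;  out=∅∪out(0)=∅
  fail(6) 'c': from fail(0)=0 chase 'c': 0 ⇒ 0;  out=∅∪out(0)=∅
  fail(10) 'd': from fail(0)=0 chase 'd': 0 ⇒ 0;  out=∅∪out(0)=∅
  fail(3) 'bc': from fail(2)=0 chase 'c': 0 ⇒ 6;  out=∅∪out(6)=∅
  fail(7) 'cc': from fail(6)=0 chase 'c': 0 ⇒ 6;  out=∅∪out(6)=∅
  fail(9) 'bd': from fail(2)=0 chase 'd': 0 ⇒ 10;  out={3}∪out(10)={3}
  fail(11) 'dc': from fail(10)=0 chase 'c': 0 ⇒ 6;  out=∅∪out(6)=∅
  fail(15) 'ba': from fail(2)=0 chase 'a': 0 ⇒ 0;  out={5}∪out(0)={5}
  fail(4) 'bcb': from fail(3)=6 chase 'b': 6→0 ⇒ 2;  out=∅∪out(2)=∅
  fail(8) 'ccc': from fail(7)=6 chase 'c': 6 ⇒ 7;  out={2}∪out(7)={2}
  fail(12) 'dcb': from fail(11)=6 chase 'b': 6→0 ⇒ 2;  out=∅∪out(2)=∅
  fail(5) 'bcba': from fail(4)=2 chase 'a': 2 ⇒ 15;  out={1}∪out(15)={1,5}
  fail(13) 'dcba': from fail(12)=2 chase 'a': 2 ⇒ 15;  out=∅∪out(15)={5}
  fail(14) 'dcbab': from fail(13)=15 chase 'b': 15→0 ⇒ 2;  out={4}∪out(2)={4}

Run:
[0] read 'b'  n0⇒n2
[1] read 'c'  n2⇒n3
[2] read 'b'  n3⇒n4
[3] read 'a'  n4⇒n5  emit P1@[0:3],P5@[2:3]
[4] read 'd'  n5⇒n10 (fail-walked)
[5] read 'a'  n10⇒n0 (fail-walked)
[6] read 'e'  n0⇒n1  emit P0@[6:6]
[7] read 'a'  n1⇒n0 (fail-walked)
[8] read 'e'  n0⇒n1  emit P0@[8:8]
[9] read 'b'  n1⇒n2 (fail-walked)
[10] read 'a'  n2⇒n15  emit P5@[9:10]
[11] read 'b'  n15⇒n2 (fail-walked)
[12] read 'c'  n2⇒n3
[13] read 'd'  n3⇒n10 (fail-walked)
[14] read 'a'  n10⇒n0 (fail-walked)
[15] read 'e'  n0⇒n1  emit P0@[15:15]
[16] read 'a'  n1⇒n0 (fail-walked)
[17] read 'e'  n0⇒n1  emit P0@[17:17]
[18] read 'b'  n1⇒n2 (fail-walked)
[19] read 'd'  n2⇒n9  emit P3@[18:19]
[20] read 'c'  n9⇒n11 (fail-walked)
[21] read 'b'  n11⇒n12
[22] read 'a'  n12⇒n13  emit P5@[21:22]
[23] read 'b'  n13⇒n14  emit P4@[19:23]
[24] read 'd'  n14⇒n9 (fail-walked)  emit P3@[23:24]
[25] read 'b'  n9⇒n2 (fail-walked)
[26] read 'e'  n2⇒n1 (fail-walked)  emit P0@[26:26]
[27] read 'a'  n1⇒n0 (fail-walked)
[28] read 'd'  n0⇒n10

Matches: [[3,1],[3,5],[6,0],[8,0],[10,5],[15,0],[17,0],[19,3],[22,5],[23,4],[24,3],[26,0]]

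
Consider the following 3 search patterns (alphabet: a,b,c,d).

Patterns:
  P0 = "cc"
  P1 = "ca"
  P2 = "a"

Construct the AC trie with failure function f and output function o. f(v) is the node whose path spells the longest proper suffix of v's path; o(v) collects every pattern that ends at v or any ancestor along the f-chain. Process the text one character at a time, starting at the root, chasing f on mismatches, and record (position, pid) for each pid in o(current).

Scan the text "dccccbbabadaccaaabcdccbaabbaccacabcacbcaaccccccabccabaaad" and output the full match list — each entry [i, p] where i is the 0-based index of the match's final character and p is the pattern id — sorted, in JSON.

Build:
Trie nodes:
  n0 'ε': a→4 c→1
  n1 'c': a→3 c→2
  n2 'cc': ·  [P0 ends]
  n3 'ca': ·  [P1 ends]
  n4 'a': ·  [P2 ends]

BFS fail/out derivation:
  n1('c'): parent n0 fail=0; on 'c' 0 → fail=0;  out ∅∪∅=∅
  n4('a'): parent n0 fail=0; on 'a' 0 → fail=0;  out {2}∪∅={2}
  n2('cc'): parent n1 fail=0; on 'c' 0 → fail=1;  out {0}∪∅={0}
  n3('ca'): parent n1 fail=0; on 'a' 0 → fail=4;  out {1}∪{2}={1,2}

Scan:
[0] read 'd'  n0⇒n0
[1] read 'c'  n0⇒n1
[2] read 'c'  n1⇒n2  emit P0@[1:2]
[3] read 'c'  n2⇒n2 (fail-walked)  emit P0@[2:3]
[4] read 'c'  n2⇒n2 (fail-walked)  emit P0@[3:4]
[5] read 'b'  n2⇒n0 (fail-walked)
[6] read 'b'  n0⇒n0
[7] read 'a'  n0⇒n4  emit P2@[7:7]
[8] read 'b'  n4⇒n0 (fail-walked)
[9] read 'a'  n0⇒n4  emit P2@[9:9]
[10] read 'd'  n4⇒n0 (fail-walked)
[11] read 'a'  n0⇒n4  emit P2@[11:11]
[12] read 'c'  n4⇒n1 (fail-walked)
[13] read 'c'  n1⇒n2  emit P0@[12:13]
[14] read 'a'  n2⇒n3 (fail-walked)  emit P1@[13:14],P2@[14:14]
[15] read 'a'  n3⇒n4 (fail-walked)  emit P2@[15:15]
[16] read 'a'  n4⇒n4 (fail-walked)  emit P2@[16:16]
[17] read 'b'  n4⇒n0 (fail-walked)
[18] read 'c'  n0⇒n1
[19] read 'd'  n1⇒n0 (fail-walked)
[20] read 'c'  n0⇒n1
[21] read 'c'  n1⇒n2  emit P0@[20:21]
[22] read 'b'  n2⇒n0 (fail-walked)
[23] read 'a'  n0⇒n4  emit P2@[23:23]
[24] read 'a'  n4⇒n4 (fail-walked)  emit P2@[24:24]
[25] read 'b'  n4⇒n0 (fail-walked)
[26] read 'b'  n0⇒n0
[27] read 'a'  n0⇒n4  emit P2@[27:27]
[28] read 'c'  n4⇒n1 (fail-walked)
[29] read 'c'  n1⇒n2  emit P0@[28:29]
[30] read 'a'  n2⇒n3 (fail-walked)  emit P1@[29:30],P2@[30:30]
[31] read 'c'  n3⇒n1 (fail-walked)
[32] read 'a'  n1⇒n3  emit P1@[31:32],P2@[32:32]
[33] read 'b'  n3⇒n0 (fail-walked)
[34] read 'c'  n0⇒n1
[35] read 'a'  n1⇒n3  emit P1@[34:35],P2@[35:35]
[36] read 'c'  n3⇒n1 (fail-walked)
[37] read 'b'  n1⇒n0 (fail-walked)
[38] read 'c'  n0⇒n1
[39] read 'a'  n1⇒n3  emit P1@[38:39],P2@[39:39]
[40] read 'a'  n3⇒n4 (fail-walked)  emit P2@[40:40]
[41] read 'c'  n4⇒n1 (fail-walked)
[42] read 'c'  n1⇒n2  emit P0@[41:42]
[43] read 'c'  n2⇒n2 (fail-walked)  emit P0@[42:43]
[44] read 'c'  n2⇒n2 (fail-walked)  emit P0@[43:44]
[45] read 'c'  n2⇒n2 (fail-walked)  emit P0@[44:45]
[46] read 'c'  n2⇒n2 (fail-walked)  emit P0@[45:46]
[47] read 'a'  n2⇒n3 (fail-walked)  emit P1@[46:47],P2@[47:47]
[48] read 'b'  n3⇒n0 (fail-walked)
[49] read 'c'  n0⇒n1
[50] read 'c'  n1⇒n2  emit P0@[49:50]
[51] read 'a'  n2⇒n3 (fail-walked)  emit P1@[50:51],P2@[51:51]
[52] read 'b'  n3⇒n0 (fail-walked)
[53] read 'a'  n0⇒n4  emit P2@[53:53]
[54] read 'a'  n4⇒n4 (fail-walked)  emit P2@[54:54]
[55] read 'a'  n4⇒n4 (fail-walked)  emit P2@[55:55]
[56] read 'd'  n4⇒n0 (fail-walked)

All matches (sorted): [[2,0],[3,0],[4,0],[7,2],[9,2],[11,2],[13,0],[14,1],[14,2],[15,2],[16,2],[21,0],[23,2],[24,2],[27,2],[29,0],[30,1],[30,2],[32,1],[32,2],[35,1],[35,2],[39,1],[39,2],[40,2],[42,0],[43,0],[44,0],[45,0],[46,0],[47,1],[47,2],[50,0],[51,1],[51,2],[53,2],[54,2],[55,2]]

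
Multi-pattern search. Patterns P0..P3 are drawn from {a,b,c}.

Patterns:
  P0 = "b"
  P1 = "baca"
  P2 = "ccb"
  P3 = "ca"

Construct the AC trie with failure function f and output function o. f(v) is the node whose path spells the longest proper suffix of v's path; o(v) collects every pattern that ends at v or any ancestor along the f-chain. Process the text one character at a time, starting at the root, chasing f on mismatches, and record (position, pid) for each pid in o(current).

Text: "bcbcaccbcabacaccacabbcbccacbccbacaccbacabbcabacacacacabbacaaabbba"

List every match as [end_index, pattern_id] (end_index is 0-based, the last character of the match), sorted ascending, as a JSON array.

Build automaton:
Trie nodes:
  0='ε' goto b→1 c→5
  1='b' goto a→2  ←P0
  2='ba' goto c→3
  3='bac' goto a→4
  4='baca' goto ·  ←P1
  5='c' goto a→8 c→6
  6='cc' goto b→7
  7='ccb' goto ·  ←P2
  8='ca' goto ·  ←P3

Failure links (BFS by depth):
  n1('b'): parent n0 fail=0; on 'b' 0 → fail=0;  out {0}∪∅={0}
  n5('c'): parent n0 fail=0; on 'c' 0 → fail=0;  out ∅∪∅=∅
  n2('ba'): parent n1 fail=0; on 'a' 0 → fail=0;  out ∅∪∅=∅
  n6('cc'): parent n5 fail=0; on 'c' 0 → fail=5;  out ∅∪∅=∅
  n8('ca'): parent n5 fail=0; on 'a' 0 → fail=0;  out {3}∪∅={3}
  n3('bac'): parent n2 fail=0; on 'c' 0 → fail=5;  out ∅∪∅=∅
  n7('ccb'): parent n6 fail=5; on 'b' 5→0 → fail=1;  out {2}∪{0}={0,2}
  n4('baca'): parent n3 fail=5; on 'a' 5 → fail=8;  out {1}∪{3}={1,3}

Text stream:
pos 0 'b': at 1  emit P0@[0:0]
pos 1 'c': at 5 (via fail)
pos 2 'b': at 1 (via fail)  emit P0@[2:2]
pos 3 'c': at 5 (via fail)
pos 4 'a': at 8  emit P3@[3:4]
pos 5 'c': at 5 (via fail)
pos 6 'c': at 6
pos 7 'b': at 7  emit P0@[7:7],P2@[5:7]
pos 8 'c': at 5 (via fail)
pos 9 'a': at 8  emit P3@[8:9]
pos 10 'b': at 1 (via fail)  emit P0@[10:10]
pos 11 'a': at 2
pos 12 'c': at 3
pos 13 'a': at 4  emit P1@[10:13],P3@[12:13]
pos 14 'c': at 5 (via fail)
pos 15 'c': at 6
pos 16 'a': at 8 (via fail)  emit P3@[15:16]
pos 17 'c': at 5 (via fail)
pos 18 'a': at 8  emit P3@[17:18]
pos 19 'b': at 1 (via fail)  emit P0@[19:19]
pos 20 'b': at 1 (via fail)  emit P0@[20:20]
pos 21 'c': at 5 (via fail)
pos 22 'b': at 1 (via fail)  emit P0@[22:22]
pos 23 'c': at 5 (via fail)
pos 24 'c': at 6
pos 25 'a': at 8 (via fail)  emit P3@[24:25]
pos 26 'c': at 5 (via fail)
pos 27 'b': at 1 (via fail)  emit P0@[27:27]
pos 28 'c': at 5 (via fail)
pos 29 'c': at 6
pos 30 'b': at 7  emit P0@[30:30],P2@[28:30]
pos 31 'a': at 2 (via fail)
pos 32 'c': at 3
pos 33 'a': at 4  emit P1@[30:33],P3@[32:33]
pos 34 'c': at 5 (via fail)
pos 35 'c': at 6
pos 36 'b': at 7  emit P0@[36:36],P2@[34:36]
pos 37 'a': at 2 (via fail)
pos 38 'c': at 3
pos 39 'a': at 4  emit P1@[36:39],P3@[38:39]
pos 40 'b': at 1 (via fail)  emit P0@[40:40]
pos 41 'b': at 1 (via fail)  emit P0@[41:41]
pos 42 'c': at 5 (via fail)
pos 43 'a': at 8  emit P3@[42:43]
pos 44 'b': at 1 (via fail)  emit P0@[44:44]
pos 45 'a': at 2
pos 46 'c': at 3
pos 47 'a': at 4  emit P1@[44:47],P3@[46:47]
pos 48 'c': at 5 (via fail)
pos 49 'a': at 8  emit P3@[48:49]
pos 50 'c': at 5 (via fail)
pos 51 'a': at 8  emit P3@[50:51]
pos 52 'c': at 5 (via fail)
pos 53 'a': at 8  emit P3@[52:53]
pos 54 'b': at 1 (via fail)  emit P0@[54:54]
pos 55 'b': at 1 (via fail)  emit P0@[55:55]
pos 56 'a': at 2
pos 57 'c': at 3
pos 58 'a': at 4  emit P1@[55:58],P3@[57:58]
pos 59 'a': at 0 (via fail)
pos 60 'a': at 0
pos 61 'b': at 1  emit P0@[61:61]
pos 62 'b': at 1 (via fail)  emit P0@[62:62]
pos 63 'b': at 1 (via fail)  emit P0@[63:63]
pos 64 'a': at 2

Matches: [[0,0],[2,0],[4,3],[7,0],[7,2],[9,3],[10,0],[13,1],[13,3],[16,3],[18,3],[19,0],[20,0],[22,0],[25,3],[27,0],[30,0],[30,2],[33,1],[33,3],[36,0],[36,2],[39,1],[39,3],[40,0],[41,0],[43,3],[44,0],[47,1],[47,3],[49,3],[51,3],[53,3],[54,0],[55,0],[58,1],[58,3],[61,0],[62,0],[63,0]]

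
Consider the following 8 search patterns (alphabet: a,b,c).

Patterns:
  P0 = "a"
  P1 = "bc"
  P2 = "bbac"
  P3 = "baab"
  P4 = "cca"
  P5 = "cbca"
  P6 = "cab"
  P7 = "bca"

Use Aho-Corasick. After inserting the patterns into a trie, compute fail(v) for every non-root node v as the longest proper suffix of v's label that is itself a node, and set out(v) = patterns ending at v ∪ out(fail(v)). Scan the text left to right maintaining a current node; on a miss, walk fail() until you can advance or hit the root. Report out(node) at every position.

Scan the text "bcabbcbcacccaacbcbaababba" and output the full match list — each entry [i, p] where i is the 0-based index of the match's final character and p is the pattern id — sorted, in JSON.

Build automaton:
Trie nodes:
  0='ε' goto a→1 b→2 c→10
  1='a' goto ·  [P0 ends]
  2='b' goto a→7 b→4 c→3
  3='bc' goto a→18  [P1 ends]
  4='bb' goto a→5
  5='bba' goto c→6
  6='bbac' goto ·  [P2 ends]
  7='ba' goto a→8
  8='baa' goto b→9
  9='baab' goto ·  [P3 ends]
  10='c' goto a→16 b→13 c→11
  11='cc' goto a→12
  12='cca' goto ·  [P4 ends]
  13='cb' goto c→14
  14='cbc' goto a→15
  15='cbca' goto ·  [P5 ends]
  16='ca' goto b→17
  17='cab' goto ·  [P6 ends]
  18='bca' goto ·  [P7 ends]

Failure links (BFS by depth):
  n1('a'): parent n0 fail=0; on 'a' 0 → fail=0;  out {0}∪∅={0}
  n2('b'): parent n0 fail=0; on 'b' 0 → fail=0;  out ∅∪∅=∅
  n10('c'): parent n0 fail=0; on 'c' 0 → fail=0;  out ∅∪∅=∅
  n3('bc'): parent n2 fail=0; on 'c' 0 → fail=10;  out {1}∪∅={1}
  n4('bb'): parent n2 fail=0; on 'b' 0 → fail=2;  out ∅∪∅=∅
  n7('ba'): parent n2 fail=0; on 'a' 0 → fail=1;  out ∅∪{0}={0}
  n11('cc'): parent n10 fail=0; on 'c' 0 → fail=10;  out ∅∪∅=∅
  n13('cb'): parent n10 fail=0; on 'b' 0 → fail=2;  out ∅∪∅=∅
  n16('ca'): parent n10 fail=0; on 'a' 0 → fail=1;  out ∅∪{0}={0}
  n5('bba'): parent n4 fail=2; on 'a' 2 → fail=7;  out ∅∪{0}={0}
  n8('baa'): parent n7 fail=1; on 'a' 1→0 → fail=1;  out ∅∪{0}={0}
  n12('cca'): parent n11 fail=10; on 'a' 10 → fail=16;  out {4}∪{0}={0,4}
  n14('cbc'): parent n13 fail=2; on 'c' 2 → fail=3;  out ∅∪{1}={1}
  n17('cab'): parent n16 fail=1; on 'b' 1→0 → fail=2;  out {6}∪∅={6}
  n18('bca'): parent n3 fail=10; on 'a' 10 → fail=16;  out {7}∪{0}={0,7}
  n6('bbac'): parent n5 fail=7; on 'c' 7→1→0 → fail=10;  out {2}∪∅={2}
  n9('baab'): parent n8 fail=1; on 'b' 1→0 → fail=2;  out {3}∪∅={3}
  n15('cbca'): parent n14 fail=3; on 'a' 3 → fail=18;  out {5}∪{0,7}={0,5,7}

Scan:
pos 0 'b': at 2
pos 1 'c': at 3  emit P1@[0:1]
pos 2 'a': at 18  emit P0@[2:2],P7@[0:2]
pos 3 'b': at 17 (fail-walked)  emit P6@[1:3]
pos 4 'b': at 4 (fail-walked)
pos 5 'c': at 3 (fail-walked)  emit P1@[4:5]
pos 6 'b': at 13 (fail-walked)
pos 7 'c': at 14  emit P1@[6:7]
pos 8 'a': at 15  emit P0@[8:8],P5@[5:8],P7@[6:8]
pos 9 'c': at 10 (fail-walked)
pos 10 'c': at 11
pos 11 'c': at 11 (fail-walked)
pos 12 'a': at 12  emit P0@[12:12],P4@[10:12]
pos 13 'a': at 1 (fail-walked)  emit P0@[13:13]
pos 14 'c': at 10 (fail-walked)
pos 15 'b': at 13
pos 16 'c': at 14  emit P1@[15:16]
pos 17 'b': at 13 (fail-walked)
pos 18 'a': at 7 (fail-walked)  emit P0@[18:18]
pos 19 'a': at 8  emit P0@[19:19]
pos 20 'b': at 9  emit P3@[17:20]
pos 21 'a': at 7 (fail-walked)  emit P0@[21:21]
pos 22 'b': at 2 (fail-walked)
pos 23 'b': at 4
pos 24 'a': at 5  emit P0@[24:24]

All matches (sorted): [[1,1],[2,0],[2,7],[3,6],[5,1],[7,1],[8,0],[8,5],[8,7],[12,0],[12,4],[13,0],[16,1],[18,0],[19,0],[20,3],[21,0],[24,0]]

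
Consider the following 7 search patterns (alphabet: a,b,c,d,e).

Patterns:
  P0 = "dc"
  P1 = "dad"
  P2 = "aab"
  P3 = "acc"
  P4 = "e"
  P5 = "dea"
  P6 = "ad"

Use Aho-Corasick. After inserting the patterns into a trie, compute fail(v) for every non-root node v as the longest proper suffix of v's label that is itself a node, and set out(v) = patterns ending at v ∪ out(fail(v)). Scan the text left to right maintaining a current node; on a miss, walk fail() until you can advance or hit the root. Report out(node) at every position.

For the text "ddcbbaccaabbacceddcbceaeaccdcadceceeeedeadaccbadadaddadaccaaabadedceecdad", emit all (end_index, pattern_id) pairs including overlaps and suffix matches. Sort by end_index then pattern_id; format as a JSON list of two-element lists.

Build:
Trie nodes:
  n0 'ε': a→5 d→1 e→10
  n1 'd': a→3 c→2 e→11
  n2 'dc': ·  ←P0
  n3 'da': d→4
  n4 'dad': ·  ←P1
  n5 'a': a→6 c→8 d→13
  n6 'aa': b→7
  n7 'aab': ·  ←P2
  n8 'ac': c→9
  n9 'acc': ·  ←P3
  n10 'e': ·  ←P4
  n11 'de': a→12
  n12 'dea': ·  ←P5
  n13 'ad': ·  ←P6

Failure links (BFS by depth):
  n1('d'): parent n0 fail=0; on 'd' 0 → fail=0;  out ∅∪∅=∅
  n5('a'): parent n0 fail=0; on 'a' 0 → fail=0;  out ∅∪∅=∅
  n10('e'): parent n0 fail=0; on 'e' 0 → fail=0;  out {4}∪∅={4}
  n2('dc'): parent n1 fail=0; on 'c' 0 → fail=0;  out {0}∪∅={0}
  n3('da'): parent n1 fail=0; on 'a' 0 → fail=5;  out ∅∪∅=∅
  n6('aa'): parent n5 fail=0; on 'a' 0 → fail=5;  out ∅∪∅=∅
  n8('ac'): parent n5 fail=0; on 'c' 0 → fail=0;  out ∅∪∅=∅
  n11('de'): parent n1 fail=0; on 'e' 0 → fail=10;  out ∅∪{4}={4}
  n13('ad'): parent n5 fail=0; on 'd' 0 → fail=1;  out {6}∪∅={6}
  n4('dad'): parent n3 fail=5; on 'd' 5 → fail=13;  out {1}∪{6}={1,6}
  n7('aab'): parent n6 fail=5; on 'b' 5→0 → fail=0;  out {2}∪∅={2}
  n9('acc'): parent n8 fail=0; on 'c' 0 → fail=0;  out {3}∪∅={3}
  n12('dea'): parent n11 fail=10; on 'a' 10→0 → fail=5;  out {5}∪∅={5}

Run:
[0] read 'd'  n0⇒n1
[1] read 'd'  n1⇒n1 (via fail)
[2] read 'c'  n1⇒n2  emit P0@[1:2]
[3] read 'b'  n2⇒n0 (via fail)
[4] read 'b'  n0⇒n0
[5] read 'a'  n0⇒n5
[6] read 'c'  n5⇒n8
[7] read 'c'  n8⇒n9  emit P3@[5:7]
[8] read 'a'  n9⇒n5 (via fail)
[9] read 'a'  n5⇒n6
[10] read 'b'  n6⇒n7  emit P2@[8:10]
[11] read 'b'  n7⇒n0 (via fail)
[12] read 'a'  n0⇒n5
[13] read 'c'  n5⇒n8
[14] read 'c'  n8⇒n9  emit P3@[12:14]
[15] read 'e'  n9⇒n10 (via fail)  emit P4@[15:15]
[16] read 'd'  n10⇒n1 (via fail)
[17] read 'd'  n1⇒n1 (via fail)
[18] read 'c'  n1⇒n2  emit P0@[17:18]
[19] read 'b'  n2⇒n0 (via fail)
[20] read 'c'  n0⇒n0
[21] read 'e'  n0⇒n10  emit P4@[21:21]
[22] read 'a'  n10⇒n5 (via fail)
[23] read 'e'  n5⇒n10 (via fail)  emit P4@[23:23]
[24] read 'a'  n10⇒n5 (via fail)
[25] read 'c'  n5⇒n8
[26] read 'c'  n8⇒n9  emit P3@[24:26]
[27] read 'd'  n9⇒n1 (via fail)
[28] read 'c'  n1⇒n2  emit P0@[27:28]
[29] read 'a'  n2⇒n5 (via fail)
[30] read 'd'  n5⇒n13  emit P6@[29:30]
[31] read 'c'  n13⇒n2 (via fail)  emit P0@[30:31]
[32] read 'e'  n2⇒n10 (via fail)  emit P4@[32:32]
[33] read 'c'  n10⇒n0 (via fail)
[34] read 'e'  n0⇒n10  emit P4@[34:34]
[35] read 'e'  n10⇒n10 (via fail)  emit P4@[35:35]
[36] read 'e'  n10⇒n10 (via fail)  emit P4@[36:36]
[37] read 'e'  n10⇒n10 (via fail)  emit P4@[37:37]
[38] read 'd'  n10⇒n1 (via fail)
[39] read 'e'  n1⇒n11  emit P4@[39:39]
[40] read 'a'  n11⇒n12  emit P5@[38:40]
[41] read 'd'  n12⇒n13 (via fail)  emit P6@[40:41]
[42] read 'a'  n13⇒n3 (via fail)
[43] read 'c'  n3⇒n8 (via fail)
[44] read 'c'  n8⇒n9  emit P3@[42:44]
[45] read 'b'  n9⇒n0 (via fail)
[46] read 'a'  n0⇒n5
[47] read 'd'  n5⇒n13  emit P6@[46:47]
[48] read 'a'  n13⇒n3 (via fail)
[49] read 'd'  n3⇒n4  emit P1@[47:49],P6@[48:49]
[50] read 'a'  n4⇒n3 (via fail)
[51] read 'd'  n3⇒n4  emit P1@[49:51],P6@[50:51]
[52] read 'd'  n4⇒n1 (via fail)
[53] read 'a'  n1⇒n3
[54] read 'd'  n3⇒n4  emit P1@[52:54],P6@[53:54]
[55] read 'a'  n4⇒n3 (via fail)
[56] read 'c'  n3⇒n8 (via fail)
[57] read 'c'  n8⇒n9  emit P3@[55:57]
[58] read 'a'  n9⇒n5 (via fail)
[59] read 'a'  n5⇒n6
[60] read 'a'  n6⇒n6 (via fail)
[61] read 'b'  n6⇒n7  emit P2@[59:61]
[62] read 'a'  n7⇒n5 (via fail)
[63] read 'd'  n5⇒n13  emit P6@[62:63]
[64] read 'e'  n13⇒n11 (via fail)  emit P4@[64:64]
[65] read 'd'  n11⇒n1 (via fail)
[66] read 'c'  n1⇒n2  emit P0@[65:66]
[67] read 'e'  n2⇒n10 (via fail)  emit P4@[67:67]
[68] read 'e'  n10⇒n10 (via fail)  emit P4@[68:68]
[69] read 'c'  n10⇒n0 (via fail)
[70] read 'd'  n0⇒n1
[71] read 'a'  n1⇒n3
[72] read 'd'  n3⇒n4  emit P1@[70:72],P6@[71:72]

Matches: [[2,0],[7,3],[10,2],[14,3],[15,4],[18,0],[21,4],[23,4],[26,3],[28,0],[30,6],[31,0],[32,4],[34,4],[35,4],[36,4],[37,4],[39,4],[40,5],[41,6],[44,3],[47,6],[49,1],[49,6],[51,1],[51,6],[54,1],[54,6],[57,3],[61,2],[63,6],[64,4],[66,0],[67,4],[68,4],[72,1],[72,6]]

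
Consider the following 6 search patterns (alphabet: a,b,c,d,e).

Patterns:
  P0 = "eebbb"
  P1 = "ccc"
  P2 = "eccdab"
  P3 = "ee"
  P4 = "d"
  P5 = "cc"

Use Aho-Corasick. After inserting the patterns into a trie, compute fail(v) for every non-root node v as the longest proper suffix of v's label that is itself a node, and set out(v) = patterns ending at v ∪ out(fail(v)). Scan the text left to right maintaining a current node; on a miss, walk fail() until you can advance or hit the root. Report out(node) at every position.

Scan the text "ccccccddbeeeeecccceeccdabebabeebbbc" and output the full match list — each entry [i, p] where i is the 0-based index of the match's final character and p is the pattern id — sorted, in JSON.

Build automaton:
Trie (insert patterns):
  0='ε' goto c→6 d→14 e→1
  1='e' goto c→9 e→2
  2='ee' goto b→3  [P3 ends]
  3='eeb' goto b→4
  4='eebb' goto b→5
  5='eebbb' goto ·  [P0 ends]
  6='c' goto c→7
  7='cc' goto c→8  [P5 ends]
  8='ccc' goto ·  [P1 ends]
  9='ec' goto c→10
  10='ecc' goto d→11
  11='eccd' goto a→12
  12='eccda' goto b→13
  13='eccdab' goto ·  [P2 ends]
  14='d' goto ·  [P4 ends]

BFS fail/out derivation:
  n1('e'): parent n0 fail=0; on 'e' 0 → fail=0;  out ∅∪∅=∅
  n6('c'): parent n0 fail=0; on 'c' 0 → fail=0;  out ∅∪∅=∅
  n14('d'): parent n0 fail=0; on 'd' 0 → fail=0;  out {4}∪∅={4}
  n2('ee'): parent n1 fail=0; on 'e' 0 → fail=1;  out {3}∪∅={3}
  n7('cc'): parent n6 fail=0; on 'c' 0 → fail=6;  out {5}∪∅={5}
  n9('ec'): parent n1 fail=0; on 'c' 0 → fail=6;  out ∅∪∅=∅
  n3('eeb'): parent n2 fail=1; on 'b' 1→0 → fail=0;  out ∅∪∅=∅
  n8('ccc'): parent n7 fail=6; on 'c' 6 → fail=7;  out {1}∪{5}={1,5}
  n10('ecc'): parent n9 fail=6; on 'c' 6 → fail=7;  out ∅∪{5}={5}
  n4('eebb'): parent n3 fail=0; on 'b' 0 → fail=0;  out ∅∪∅=∅
  n11('eccd'): parent n10 fail=7; on 'd' 7→6→0 → fail=14;  out ∅∪{4}={4}
  n5('eebbb'): parent n4 fail=0; on 'b' 0 → fail=0;  out {0}∪∅={0}
  n12('eccda'): parent n11 fail=14; on 'a' 14→0 → fail=0;  out ∅∪∅=∅
  n13('eccdab'): parent n12 fail=0; on 'b' 0 → fail=0;  out {2}∪∅={2}

Run:
pos 0 'c': at 6
pos 1 'c': at 7  ** P5@[0:1]
pos 2 'c': at 8  ** P1@[0:2],P5@[1:2]
pos 3 'c': at 8 (fail-walked)  ** P1@[1:3],P5@[2:3]
pos 4 'c': at 8 (fail-walked)  ** P1@[2:4],P5@[3:4]
pos 5 'c': at 8 (fail-walked)  ** P1@[3:5],P5@[4:5]
pos 6 'd': at 14 (fail-walked)  ** P4@[6:6]
pos 7 'd': at 14 (fail-walked)  ** P4@[7:7]
pos 8 'b': at 0 (fail-walked)
pos 9 'e': at 1
pos 10 'e': at 2  ** P3@[9:10]
pos 11 'e': at 2 (fail-walked)  ** P3@[10:11]
pos 12 'e': at 2 (fail-walked)  ** P3@[11:12]
pos 13 'e': at 2 (fail-walked)  ** P3@[12:13]
pos 14 'c': at 9 (fail-walked)
pos 15 'c': at 10  ** P5@[14:15]
pos 16 'c': at 8 (fail-walked)  ** P1@[14:16],P5@[15:16]
pos 17 'c': at 8 (fail-walked)  ** P1@[15:17],P5@[16:17]
pos 18 'e': at 1 (fail-walked)
pos 19 'e': at 2  ** P3@[18:19]
pos 20 'c': at 9 (fail-walked)
pos 21 'c': at 10  ** P5@[20:21]
pos 22 'd': at 11  ** P4@[22:22]
pos 23 'a': at 12
pos 24 'b': at 13  ** P2@[19:24]
pos 25 'e': at 1 (fail-walked)
pos 26 'b': at 0 (fail-walked)
pos 27 'a': at 0
pos 28 'b': at 0
pos 29 'e': at 1
pos 30 'e': at 2  ** P3@[29:30]
pos 31 'b': at 3
pos 32 'b': at 4
pos 33 'b': at 5  ** P0@[29:33]
pos 34 'c': at 6 (fail-walked)

All matches (sorted): [[1,5],[2,1],[2,5],[3,1],[3,5],[4,1],[4,5],[5,1],[5,5],[6,4],[7,4],[10,3],[11,3],[12,3],[13,3],[15,5],[16,1],[16,5],[17,1],[17,5],[19,3],[21,5],[22,4],[24,2],[30,3],[33,0]]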